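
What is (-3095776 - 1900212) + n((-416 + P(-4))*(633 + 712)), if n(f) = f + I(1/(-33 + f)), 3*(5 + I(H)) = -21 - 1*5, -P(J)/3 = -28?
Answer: -16327625/3 ≈ -5.4425e+6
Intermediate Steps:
P(J) = 84 (P(J) = -3*(-28) = 84)
I(H) = -41/3 (I(H) = -5 + (-21 - 1*5)/3 = -5 + (-21 - 5)/3 = -5 + (1/3)*(-26) = -5 - 26/3 = -41/3)
n(f) = -41/3 + f (n(f) = f - 41/3 = -41/3 + f)
(-3095776 - 1900212) + n((-416 + P(-4))*(633 + 712)) = (-3095776 - 1900212) + (-41/3 + (-416 + 84)*(633 + 712)) = -4995988 + (-41/3 - 332*1345) = -4995988 + (-41/3 - 446540) = -4995988 - 1339661/3 = -16327625/3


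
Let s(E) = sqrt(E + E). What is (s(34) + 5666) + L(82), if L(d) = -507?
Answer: 5159 + 2*sqrt(17) ≈ 5167.3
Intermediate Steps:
s(E) = sqrt(2)*sqrt(E) (s(E) = sqrt(2*E) = sqrt(2)*sqrt(E))
(s(34) + 5666) + L(82) = (sqrt(2)*sqrt(34) + 5666) - 507 = (2*sqrt(17) + 5666) - 507 = (5666 + 2*sqrt(17)) - 507 = 5159 + 2*sqrt(17)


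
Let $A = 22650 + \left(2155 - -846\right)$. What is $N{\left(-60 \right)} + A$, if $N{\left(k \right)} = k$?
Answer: $25591$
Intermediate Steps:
$A = 25651$ ($A = 22650 + \left(2155 + 846\right) = 22650 + 3001 = 25651$)
$N{\left(-60 \right)} + A = -60 + 25651 = 25591$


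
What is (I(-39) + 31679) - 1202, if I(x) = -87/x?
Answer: 396230/13 ≈ 30479.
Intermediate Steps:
(I(-39) + 31679) - 1202 = (-87/(-39) + 31679) - 1202 = (-87*(-1/39) + 31679) - 1202 = (29/13 + 31679) - 1202 = 411856/13 - 1202 = 396230/13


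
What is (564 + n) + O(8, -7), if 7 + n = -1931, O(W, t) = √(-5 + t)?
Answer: -1374 + 2*I*√3 ≈ -1374.0 + 3.4641*I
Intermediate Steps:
n = -1938 (n = -7 - 1931 = -1938)
(564 + n) + O(8, -7) = (564 - 1938) + √(-5 - 7) = -1374 + √(-12) = -1374 + 2*I*√3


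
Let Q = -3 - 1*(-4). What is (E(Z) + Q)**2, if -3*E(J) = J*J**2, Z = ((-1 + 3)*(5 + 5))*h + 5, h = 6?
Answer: 3814685546884/9 ≈ 4.2385e+11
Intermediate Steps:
Q = 1 (Q = -3 + 4 = 1)
Z = 125 (Z = ((-1 + 3)*(5 + 5))*6 + 5 = (2*10)*6 + 5 = 20*6 + 5 = 120 + 5 = 125)
E(J) = -J**3/3 (E(J) = -J*J**2/3 = -J**3/3)
(E(Z) + Q)**2 = (-1/3*125**3 + 1)**2 = (-1/3*1953125 + 1)**2 = (-1953125/3 + 1)**2 = (-1953122/3)**2 = 3814685546884/9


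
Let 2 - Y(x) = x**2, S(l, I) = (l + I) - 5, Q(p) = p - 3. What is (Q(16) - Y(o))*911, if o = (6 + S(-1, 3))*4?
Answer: 141205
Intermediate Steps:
Q(p) = -3 + p
S(l, I) = -5 + I + l (S(l, I) = (I + l) - 5 = -5 + I + l)
o = 12 (o = (6 + (-5 + 3 - 1))*4 = (6 - 3)*4 = 3*4 = 12)
Y(x) = 2 - x**2
(Q(16) - Y(o))*911 = ((-3 + 16) - (2 - 1*12**2))*911 = (13 - (2 - 1*144))*911 = (13 - (2 - 144))*911 = (13 - 1*(-142))*911 = (13 + 142)*911 = 155*911 = 141205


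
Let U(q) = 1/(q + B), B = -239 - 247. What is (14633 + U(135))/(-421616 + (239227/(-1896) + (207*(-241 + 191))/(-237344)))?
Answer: -48152158234016/1387808226495639 ≈ -0.034697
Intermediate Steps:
B = -486
U(q) = 1/(-486 + q) (U(q) = 1/(q - 486) = 1/(-486 + q))
(14633 + U(135))/(-421616 + (239227/(-1896) + (207*(-241 + 191))/(-237344))) = (14633 + 1/(-486 + 135))/(-421616 + (239227/(-1896) + (207*(-241 + 191))/(-237344))) = (14633 + 1/(-351))/(-421616 + (239227*(-1/1896) + (207*(-50))*(-1/237344))) = (14633 - 1/351)/(-421616 + (-239227/1896 - 10350*(-1/237344))) = 5136182/(351*(-421616 + (-239227/1896 + 5175/118672))) = 5136182/(351*(-421616 - 3547466843/28125264)) = 5136182/(351*(-11861608773467/28125264)) = (5136182/351)*(-28125264/11861608773467) = -48152158234016/1387808226495639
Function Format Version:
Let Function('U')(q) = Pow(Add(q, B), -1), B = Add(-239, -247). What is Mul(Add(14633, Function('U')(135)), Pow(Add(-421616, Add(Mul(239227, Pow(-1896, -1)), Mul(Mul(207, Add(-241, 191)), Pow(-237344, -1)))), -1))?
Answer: Rational(-48152158234016, 1387808226495639) ≈ -0.034697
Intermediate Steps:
B = -486
Function('U')(q) = Pow(Add(-486, q), -1) (Function('U')(q) = Pow(Add(q, -486), -1) = Pow(Add(-486, q), -1))
Mul(Add(14633, Function('U')(135)), Pow(Add(-421616, Add(Mul(239227, Pow(-1896, -1)), Mul(Mul(207, Add(-241, 191)), Pow(-237344, -1)))), -1)) = Mul(Add(14633, Pow(Add(-486, 135), -1)), Pow(Add(-421616, Add(Mul(239227, Pow(-1896, -1)), Mul(Mul(207, Add(-241, 191)), Pow(-237344, -1)))), -1)) = Mul(Add(14633, Pow(-351, -1)), Pow(Add(-421616, Add(Mul(239227, Rational(-1, 1896)), Mul(Mul(207, -50), Rational(-1, 237344)))), -1)) = Mul(Add(14633, Rational(-1, 351)), Pow(Add(-421616, Add(Rational(-239227, 1896), Mul(-10350, Rational(-1, 237344)))), -1)) = Mul(Rational(5136182, 351), Pow(Add(-421616, Add(Rational(-239227, 1896), Rational(5175, 118672))), -1)) = Mul(Rational(5136182, 351), Pow(Add(-421616, Rational(-3547466843, 28125264)), -1)) = Mul(Rational(5136182, 351), Pow(Rational(-11861608773467, 28125264), -1)) = Mul(Rational(5136182, 351), Rational(-28125264, 11861608773467)) = Rational(-48152158234016, 1387808226495639)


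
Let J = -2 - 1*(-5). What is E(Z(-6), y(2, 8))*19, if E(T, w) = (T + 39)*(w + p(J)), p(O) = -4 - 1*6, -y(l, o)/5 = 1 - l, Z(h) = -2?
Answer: -3515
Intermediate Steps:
J = 3 (J = -2 + 5 = 3)
y(l, o) = -5 + 5*l (y(l, o) = -5*(1 - l) = -5 + 5*l)
p(O) = -10 (p(O) = -4 - 6 = -10)
E(T, w) = (-10 + w)*(39 + T) (E(T, w) = (T + 39)*(w - 10) = (39 + T)*(-10 + w) = (-10 + w)*(39 + T))
E(Z(-6), y(2, 8))*19 = (-390 - 10*(-2) + 39*(-5 + 5*2) - 2*(-5 + 5*2))*19 = (-390 + 20 + 39*(-5 + 10) - 2*(-5 + 10))*19 = (-390 + 20 + 39*5 - 2*5)*19 = (-390 + 20 + 195 - 10)*19 = -185*19 = -3515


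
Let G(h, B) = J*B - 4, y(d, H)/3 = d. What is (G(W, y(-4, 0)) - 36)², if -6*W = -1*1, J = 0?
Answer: 1600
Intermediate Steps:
y(d, H) = 3*d
W = ⅙ (W = -(-1)/6 = -⅙*(-1) = ⅙ ≈ 0.16667)
G(h, B) = -4 (G(h, B) = 0*B - 4 = 0 - 4 = -4)
(G(W, y(-4, 0)) - 36)² = (-4 - 36)² = (-40)² = 1600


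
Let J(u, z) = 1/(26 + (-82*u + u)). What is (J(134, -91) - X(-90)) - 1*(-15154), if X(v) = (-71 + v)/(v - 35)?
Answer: 20509195567/1353500 ≈ 15153.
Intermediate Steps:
X(v) = (-71 + v)/(-35 + v)
J(u, z) = 1/(26 - 81*u)
(J(134, -91) - X(-90)) - 1*(-15154) = (-1/(-26 + 81*134) - (-71 - 90)/(-35 - 90)) - 1*(-15154) = (-1/(-26 + 10854) - (-161)/(-125)) + 15154 = (-1/10828 - (-1)*(-161)/125) + 15154 = (-1*1/10828 - 1*161/125) + 15154 = (-1/10828 - 161/125) + 15154 = -1743433/1353500 + 15154 = 20509195567/1353500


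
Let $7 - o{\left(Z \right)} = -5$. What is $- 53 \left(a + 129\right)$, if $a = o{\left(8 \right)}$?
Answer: $-7473$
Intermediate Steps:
$o{\left(Z \right)} = 12$ ($o{\left(Z \right)} = 7 - -5 = 7 + 5 = 12$)
$a = 12$
$- 53 \left(a + 129\right) = - 53 \left(12 + 129\right) = \left(-53\right) 141 = -7473$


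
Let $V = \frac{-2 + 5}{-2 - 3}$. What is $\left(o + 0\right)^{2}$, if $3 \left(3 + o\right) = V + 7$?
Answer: $\frac{169}{225} \approx 0.75111$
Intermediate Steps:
$V = - \frac{3}{5}$ ($V = \frac{3}{-5} = 3 \left(- \frac{1}{5}\right) = - \frac{3}{5} \approx -0.6$)
$o = - \frac{13}{15}$ ($o = -3 + \frac{- \frac{3}{5} + 7}{3} = -3 + \frac{1}{3} \cdot \frac{32}{5} = -3 + \frac{32}{15} = - \frac{13}{15} \approx -0.86667$)
$\left(o + 0\right)^{2} = \left(- \frac{13}{15} + 0\right)^{2} = \left(- \frac{13}{15}\right)^{2} = \frac{169}{225}$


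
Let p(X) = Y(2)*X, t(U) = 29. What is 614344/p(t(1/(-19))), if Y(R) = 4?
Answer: 153586/29 ≈ 5296.1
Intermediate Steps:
p(X) = 4*X
614344/p(t(1/(-19))) = 614344/((4*29)) = 614344/116 = 614344*(1/116) = 153586/29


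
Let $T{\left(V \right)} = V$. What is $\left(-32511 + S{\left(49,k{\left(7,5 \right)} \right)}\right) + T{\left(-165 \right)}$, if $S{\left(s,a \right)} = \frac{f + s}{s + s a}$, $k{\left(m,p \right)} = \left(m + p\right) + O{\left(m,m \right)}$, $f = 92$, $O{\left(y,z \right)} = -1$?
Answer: $- \frac{6404449}{196} \approx -32676.0$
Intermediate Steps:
$k{\left(m,p \right)} = -1 + m + p$ ($k{\left(m,p \right)} = \left(m + p\right) - 1 = -1 + m + p$)
$S{\left(s,a \right)} = \frac{92 + s}{s + a s}$ ($S{\left(s,a \right)} = \frac{92 + s}{s + s a} = \frac{92 + s}{s + a s}$)
$\left(-32511 + S{\left(49,k{\left(7,5 \right)} \right)}\right) + T{\left(-165 \right)} = \left(-32511 + \frac{92 + 49}{49 \left(1 + \left(-1 + 7 + 5\right)\right)}\right) - 165 = \left(-32511 + \frac{1}{49} \frac{1}{1 + 11} \cdot 141\right) - 165 = \left(-32511 + \frac{1}{49} \cdot \frac{1}{12} \cdot 141\right) - 165 = \left(-32511 + \frac{47}{196}\right) - 165 = - \frac{6372109}{196} - 165 = - \frac{6404449}{196}$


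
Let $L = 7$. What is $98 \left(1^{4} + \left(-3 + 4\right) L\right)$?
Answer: $784$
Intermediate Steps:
$98 \left(1^{4} + \left(-3 + 4\right) L\right) = 98 \left(1^{4} + \left(-3 + 4\right) 7\right) = 98 \left(1 + 1 \cdot 7\right) = 98 \left(1 + 7\right) = 98 \cdot 8 = 784$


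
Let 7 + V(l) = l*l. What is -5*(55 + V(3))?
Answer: -285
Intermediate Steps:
V(l) = -7 + l² (V(l) = -7 + l*l = -7 + l²)
-5*(55 + V(3)) = -5*(55 + (-7 + 3²)) = -5*(55 + (-7 + 9)) = -5*(55 + 2) = -5*57 = -285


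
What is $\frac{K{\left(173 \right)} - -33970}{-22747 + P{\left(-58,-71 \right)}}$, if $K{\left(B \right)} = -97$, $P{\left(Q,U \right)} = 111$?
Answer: $- \frac{33873}{22636} \approx -1.4964$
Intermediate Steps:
$\frac{K{\left(173 \right)} - -33970}{-22747 + P{\left(-58,-71 \right)}} = \frac{-97 - -33970}{-22747 + 111} = \frac{-97 + 33970}{-22636} = 33873 \left(- \frac{1}{22636}\right) = - \frac{33873}{22636}$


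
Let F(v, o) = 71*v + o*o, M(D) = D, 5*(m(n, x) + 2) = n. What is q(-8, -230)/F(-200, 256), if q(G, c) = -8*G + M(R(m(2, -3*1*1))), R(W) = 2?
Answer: 11/8556 ≈ 0.0012856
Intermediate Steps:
m(n, x) = -2 + n/5
F(v, o) = o**2 + 71*v (F(v, o) = 71*v + o**2 = o**2 + 71*v)
q(G, c) = 2 - 8*G (q(G, c) = -8*G + 2 = 2 - 8*G)
q(-8, -230)/F(-200, 256) = (2 - 8*(-8))/(256**2 + 71*(-200)) = (2 + 64)/(65536 - 14200) = 66/51336 = 66*(1/51336) = 11/8556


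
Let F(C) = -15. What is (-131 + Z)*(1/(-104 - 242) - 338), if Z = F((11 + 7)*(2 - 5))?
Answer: 8537277/173 ≈ 49348.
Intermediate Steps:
Z = -15
(-131 + Z)*(1/(-104 - 242) - 338) = (-131 - 15)*(1/(-104 - 242) - 338) = -146*(1/(-346) - 338) = -146*(-1/346 - 338) = -146*(-116949/346) = 8537277/173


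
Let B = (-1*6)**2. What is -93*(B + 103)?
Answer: -12927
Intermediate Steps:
B = 36 (B = (-6)**2 = 36)
-93*(B + 103) = -93*(36 + 103) = -93*139 = -12927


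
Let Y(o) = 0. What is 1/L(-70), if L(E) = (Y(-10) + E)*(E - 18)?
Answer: 1/6160 ≈ 0.00016234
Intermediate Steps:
L(E) = E*(-18 + E) (L(E) = (0 + E)*(E - 18) = E*(-18 + E))
1/L(-70) = 1/(-70*(-18 - 70)) = 1/(-70*(-88)) = 1/6160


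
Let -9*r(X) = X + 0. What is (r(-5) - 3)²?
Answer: 484/81 ≈ 5.9753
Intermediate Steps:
r(X) = -X/9 (r(X) = -(X + 0)/9 = -X/9)
(r(-5) - 3)² = (-⅑*(-5) - 3)² = (5/9 - 3)² = (-22/9)² = 484/81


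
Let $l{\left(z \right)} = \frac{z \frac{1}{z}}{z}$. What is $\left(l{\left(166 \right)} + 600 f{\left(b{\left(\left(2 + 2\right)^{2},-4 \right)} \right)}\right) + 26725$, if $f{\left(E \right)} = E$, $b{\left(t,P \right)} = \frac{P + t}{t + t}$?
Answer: $\frac{4473701}{166} \approx 26950.0$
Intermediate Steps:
$b{\left(t,P \right)} = \frac{P + t}{2 t}$
$l{\left(z \right)} = \frac{1}{z}$ ($l{\left(z \right)} = 1 \frac{1}{z} = \frac{1}{z}$)
$\left(l{\left(166 \right)} + 600 f{\left(b{\left(\left(2 + 2\right)^{2},-4 \right)} \right)}\right) + 26725 = \left(\frac{1}{166} + 600 \frac{-4 + \left(2 + 2\right)^{2}}{2 \left(2 + 2\right)^{2}}\right) + 26725 = \left(\frac{1}{166} + 600 \frac{-4 + 4^{2}}{2 \cdot 4^{2}}\right) + 26725 = \left(\frac{1}{166} + 600 \frac{-4 + 16}{2 \cdot 16}\right) + 26725 = \left(\frac{1}{166} + 600 \cdot \frac{1}{2} \cdot \frac{1}{16} \cdot 12\right) + 26725 = \left(\frac{1}{166} + 600 \cdot \frac{3}{8}\right) + 26725 = \left(\frac{1}{166} + 225\right) + 26725 = \frac{37351}{166} + 26725 = \frac{4473701}{166}$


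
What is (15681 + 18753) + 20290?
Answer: 54724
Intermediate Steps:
(15681 + 18753) + 20290 = 34434 + 20290 = 54724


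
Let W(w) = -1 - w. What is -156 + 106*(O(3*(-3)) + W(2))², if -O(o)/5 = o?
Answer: 186828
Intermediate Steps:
O(o) = -5*o
-156 + 106*(O(3*(-3)) + W(2))² = -156 + 106*(-15*(-3) + (-1 - 1*2))² = -156 + 106*(-5*(-9) + (-1 - 2))² = -156 + 106*(45 - 3)² = -156 + 106*42² = -156 + 106*1764 = -156 + 186984 = 186828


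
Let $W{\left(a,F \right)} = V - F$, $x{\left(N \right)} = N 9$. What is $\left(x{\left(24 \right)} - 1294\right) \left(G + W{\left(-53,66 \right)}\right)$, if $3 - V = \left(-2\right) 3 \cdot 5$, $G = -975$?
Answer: $1086624$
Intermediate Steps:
$x{\left(N \right)} = 9 N$
$V = 33$ ($V = 3 - \left(-2\right) 3 \cdot 5 = 3 - \left(-6\right) 5 = 3 - -30 = 3 + 30 = 33$)
$W{\left(a,F \right)} = 33 - F$
$\left(x{\left(24 \right)} - 1294\right) \left(G + W{\left(-53,66 \right)}\right) = \left(9 \cdot 24 - 1294\right) \left(-975 + \left(33 - 66\right)\right) = \left(216 - 1294\right) \left(-975 + \left(33 - 66\right)\right) = - 1078 \left(-975 - 33\right) = \left(-1078\right) \left(-1008\right) = 1086624$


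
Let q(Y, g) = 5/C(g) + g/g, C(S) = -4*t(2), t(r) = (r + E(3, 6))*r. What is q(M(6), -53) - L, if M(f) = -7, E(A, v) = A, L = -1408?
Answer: 11271/8 ≈ 1408.9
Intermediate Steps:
t(r) = r*(3 + r) (t(r) = (r + 3)*r = (3 + r)*r = r*(3 + r))
C(S) = -40 (C(S) = -8*(3 + 2) = -8*5 = -4*10 = -40)
q(Y, g) = 7/8 (q(Y, g) = 5/(-40) + g/g = 5*(-1/40) + 1 = -⅛ + 1 = 7/8)
q(M(6), -53) - L = 7/8 - 1*(-1408) = 7/8 + 1408 = 11271/8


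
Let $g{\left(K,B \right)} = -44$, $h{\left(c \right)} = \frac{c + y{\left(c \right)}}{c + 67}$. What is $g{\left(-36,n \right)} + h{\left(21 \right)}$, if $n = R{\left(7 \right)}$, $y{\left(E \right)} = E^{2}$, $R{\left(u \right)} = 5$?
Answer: $- \frac{155}{4} \approx -38.75$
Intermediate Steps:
$h{\left(c \right)} = \frac{c + c^{2}}{67 + c}$ ($h{\left(c \right)} = \frac{c + c^{2}}{c + 67} = \frac{c + c^{2}}{67 + c}$)
$n = 5$
$g{\left(-36,n \right)} + h{\left(21 \right)} = -44 + \frac{21 \left(1 + 21\right)}{67 + 21} = -44 + 21 \cdot \frac{1}{88} \cdot 22 = -44 + \frac{21}{4} = - \frac{155}{4}$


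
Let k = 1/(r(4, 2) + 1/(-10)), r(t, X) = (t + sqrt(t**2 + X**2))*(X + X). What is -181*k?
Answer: 287790/6719 - 144800*sqrt(5)/6719 ≈ -5.3568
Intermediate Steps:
r(t, X) = 2*X*(t + sqrt(X**2 + t**2)) (r(t, X) = (t + sqrt(X**2 + t**2))*(2*X) = 2*X*(t + sqrt(X**2 + t**2)))
k = 1/(159/10 + 8*sqrt(5)) (k = 1/(2*2*(4 + sqrt(2**2 + 4**2)) + 1/(-10)) = 1/(2*2*(4 + sqrt(4 + 16)) + 1*(-1/10)) = 1/(2*2*(4 + sqrt(20)) - 1/10) = 1/(2*2*(4 + 2*sqrt(5)) - 1/10) = 1/((16 + 8*sqrt(5)) - 1/10) = 1/(159/10 + 8*sqrt(5)) ≈ 0.029596)
-181*k = -181*(-1590/6719 + 800*sqrt(5)/6719) = 287790/6719 - 144800*sqrt(5)/6719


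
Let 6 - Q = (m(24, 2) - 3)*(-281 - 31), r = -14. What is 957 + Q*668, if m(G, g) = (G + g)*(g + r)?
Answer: -65646075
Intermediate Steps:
m(G, g) = (-14 + g)*(G + g) (m(G, g) = (G + g)*(g - 14) = (G + g)*(-14 + g) = (-14 + g)*(G + g))
Q = -98274 (Q = 6 - ((2**2 - 14*24 - 14*2 + 24*2) - 3)*(-281 - 31) = 6 - ((4 - 336 - 28 + 48) - 3)*(-312) = 6 - (-312 - 3)*(-312) = 6 - (-315)*(-312) = 6 - 1*98280 = 6 - 98280 = -98274)
957 + Q*668 = 957 - 98274*668 = 957 - 65647032 = -65646075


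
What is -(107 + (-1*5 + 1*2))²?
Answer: -10816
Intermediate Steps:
-(107 + (-1*5 + 1*2))² = -(107 + (-5 + 2))² = -(107 - 3)² = -1*104² = -1*10816 = -10816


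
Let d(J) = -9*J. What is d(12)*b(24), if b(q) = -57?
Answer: 6156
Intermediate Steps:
d(12)*b(24) = -9*12*(-57) = -108*(-57) = 6156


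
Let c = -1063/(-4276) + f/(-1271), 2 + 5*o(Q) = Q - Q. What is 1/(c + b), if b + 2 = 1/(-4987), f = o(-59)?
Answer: -135516638260/237328796421 ≈ -0.57101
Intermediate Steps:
o(Q) = -⅖ (o(Q) = -⅖ + (Q - Q)/5 = -⅖ + (⅕)*0 = -⅖ + 0 = -⅖)
f = -⅖ ≈ -0.40000
b = -9975/4987 (b = -2 + 1/(-4987) = -2 - 1/4987 = -9975/4987 ≈ -2.0002)
c = 6763917/27173980 (c = -1063/(-4276) - ⅖/(-1271) = -1063*(-1/4276) - ⅖*(-1/1271) = 1063/4276 + 2/6355 = 6763917/27173980 ≈ 0.24891)
1/(c + b) = 1/(6763917/27173980 - 9975/4987) = 1/(-237328796421/135516638260) = -135516638260/237328796421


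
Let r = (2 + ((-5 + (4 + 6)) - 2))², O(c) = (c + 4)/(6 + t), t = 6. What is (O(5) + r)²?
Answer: 10609/16 ≈ 663.06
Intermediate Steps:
O(c) = ⅓ + c/12 (O(c) = (c + 4)/(6 + 6) = (4 + c)/12 = (4 + c)*(1/12) = ⅓ + c/12)
r = 25 (r = (2 + ((-5 + 10) - 2))² = (2 + (5 - 2))² = (2 + 3)² = 5² = 25)
(O(5) + r)² = ((⅓ + (1/12)*5) + 25)² = ((⅓ + 5/12) + 25)² = (¾ + 25)² = (103/4)² = 10609/16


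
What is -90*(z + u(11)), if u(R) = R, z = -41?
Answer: 2700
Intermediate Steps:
-90*(z + u(11)) = -90*(-41 + 11) = -90*(-30) = 2700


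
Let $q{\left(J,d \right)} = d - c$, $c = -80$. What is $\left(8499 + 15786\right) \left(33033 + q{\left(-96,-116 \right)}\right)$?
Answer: $801332145$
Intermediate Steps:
$q{\left(J,d \right)} = 80 + d$ ($q{\left(J,d \right)} = d - -80 = d + 80 = 80 + d$)
$\left(8499 + 15786\right) \left(33033 + q{\left(-96,-116 \right)}\right) = \left(8499 + 15786\right) \left(33033 + \left(80 - 116\right)\right) = 24285 \left(33033 - 36\right) = 24285 \cdot 32997 = 801332145$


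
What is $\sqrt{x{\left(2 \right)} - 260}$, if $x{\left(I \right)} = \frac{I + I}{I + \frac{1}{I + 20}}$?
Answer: $\frac{2 i \sqrt{14515}}{15} \approx 16.064 i$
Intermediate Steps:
$x{\left(I \right)} = \frac{2 I}{I + \frac{1}{20 + I}}$
$\sqrt{x{\left(2 \right)} - 260} = \sqrt{2 \cdot 2 \frac{1}{1 + 2^{2} + 20 \cdot 2} \left(20 + 2\right) - 260} = \sqrt{2 \cdot 2 \frac{1}{1 + 4 + 40} \cdot 22 - 260} = \sqrt{2 \cdot 2 \cdot \frac{1}{45} \cdot 22 - 260} = \sqrt{\frac{88}{45} - 260} = \sqrt{- \frac{11612}{45}} = \frac{2 i \sqrt{14515}}{15}$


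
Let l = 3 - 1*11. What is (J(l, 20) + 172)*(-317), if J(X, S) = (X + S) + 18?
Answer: -64034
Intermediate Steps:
l = -8 (l = 3 - 11 = -8)
J(X, S) = 18 + S + X (J(X, S) = (S + X) + 18 = 18 + S + X)
(J(l, 20) + 172)*(-317) = ((18 + 20 - 8) + 172)*(-317) = (30 + 172)*(-317) = 202*(-317) = -64034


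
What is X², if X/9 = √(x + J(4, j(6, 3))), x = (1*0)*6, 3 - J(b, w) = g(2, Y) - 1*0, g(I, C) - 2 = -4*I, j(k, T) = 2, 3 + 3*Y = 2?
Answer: 729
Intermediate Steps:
Y = -⅓ (Y = -1 + (⅓)*2 = -1 + ⅔ = -⅓ ≈ -0.33333)
g(I, C) = 2 - 4*I
J(b, w) = 9 (J(b, w) = 3 - ((2 - 4*2) - 1*0) = 3 - ((2 - 8) + 0) = 3 - (-6 + 0) = 3 - 1*(-6) = 3 + 6 = 9)
x = 0 (x = 0*6 = 0)
X = 27 (X = 9*√(0 + 9) = 9*√9 = 9*3 = 27)
X² = 27² = 729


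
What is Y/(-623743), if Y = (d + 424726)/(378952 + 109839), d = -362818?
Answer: -61908/304879964713 ≈ -2.0306e-7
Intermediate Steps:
Y = 61908/488791 (Y = (-362818 + 424726)/(378952 + 109839) = 61908/488791 ≈ 0.12666)
Y/(-623743) = (61908/488791)/(-623743) = (61908/488791)*(-1/623743) = -61908/304879964713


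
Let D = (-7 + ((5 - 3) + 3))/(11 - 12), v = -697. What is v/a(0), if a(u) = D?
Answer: -697/2 ≈ -348.50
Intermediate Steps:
D = 2 (D = (-7 + (2 + 3))/(-1) = (-7 + 5)*(-1) = -2*(-1) = 2)
a(u) = 2
v/a(0) = -697/2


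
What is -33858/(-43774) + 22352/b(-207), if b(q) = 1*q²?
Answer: 1214608945/937836063 ≈ 1.2951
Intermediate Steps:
b(q) = q²
-33858/(-43774) + 22352/b(-207) = -33858/(-43774) + 22352/((-207)²) = -33858*(-1/43774) + 22352/42849 = 16929/21887 + 22352*(1/42849) = 16929/21887 + 22352/42849 = 1214608945/937836063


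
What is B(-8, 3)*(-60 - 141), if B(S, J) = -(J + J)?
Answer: 1206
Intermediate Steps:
B(S, J) = -2*J
B(-8, 3)*(-60 - 141) = (-2*3)*(-60 - 141) = -6*(-201) = 1206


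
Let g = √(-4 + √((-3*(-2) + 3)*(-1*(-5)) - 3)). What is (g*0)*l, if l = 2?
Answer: 0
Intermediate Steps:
g = √(-4 + √42) (g = √(-4 + √((6 + 3)*5 - 3)) = √(-4 + √(9*5 - 3)) = √(-4 + √(45 - 3)) = √(-4 + √42) ≈ 1.5750)
(g*0)*l = (√(-4 + √42)*0)*2 = 0*2 = 0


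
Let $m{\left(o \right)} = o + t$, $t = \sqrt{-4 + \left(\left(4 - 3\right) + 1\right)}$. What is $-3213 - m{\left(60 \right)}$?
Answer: $-3273 - i \sqrt{2} \approx -3273.0 - 1.4142 i$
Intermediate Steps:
$t = i \sqrt{2}$ ($t = \sqrt{-4 + \left(1 + 1\right)} = \sqrt{-4 + 2} = \sqrt{-2} = i \sqrt{2} \approx 1.4142 i$)
$m{\left(o \right)} = o + i \sqrt{2}$
$-3213 - m{\left(60 \right)} = -3213 - \left(60 + i \sqrt{2}\right) = -3273 - i \sqrt{2}$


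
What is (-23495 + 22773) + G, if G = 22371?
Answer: 21649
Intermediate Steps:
(-23495 + 22773) + G = (-23495 + 22773) + 22371 = -722 + 22371 = 21649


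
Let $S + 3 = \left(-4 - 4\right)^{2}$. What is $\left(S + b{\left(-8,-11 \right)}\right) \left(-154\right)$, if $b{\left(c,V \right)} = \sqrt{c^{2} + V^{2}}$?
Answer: $-9394 - 154 \sqrt{185} \approx -11489.0$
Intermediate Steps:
$b{\left(c,V \right)} = \sqrt{V^{2} + c^{2}}$
$S = 61$ ($S = -3 + \left(-4 - 4\right)^{2} = -3 + \left(-8\right)^{2} = -3 + 64 = 61$)
$\left(S + b{\left(-8,-11 \right)}\right) \left(-154\right) = \left(61 + \sqrt{\left(-11\right)^{2} + \left(-8\right)^{2}}\right) \left(-154\right) = \left(61 + \sqrt{121 + 64}\right) \left(-154\right) = \left(61 + \sqrt{185}\right) \left(-154\right) = -9394 - 154 \sqrt{185}$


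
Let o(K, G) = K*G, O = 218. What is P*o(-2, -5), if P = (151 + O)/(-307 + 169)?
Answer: -615/23 ≈ -26.739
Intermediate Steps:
o(K, G) = G*K
P = -123/46 (P = (151 + 218)/(-307 + 169) = 369/(-138) = 369*(-1/138) = -123/46 ≈ -2.6739)
P*o(-2, -5) = -(-615)*(-2)/46 = -123/46*10 = -615/23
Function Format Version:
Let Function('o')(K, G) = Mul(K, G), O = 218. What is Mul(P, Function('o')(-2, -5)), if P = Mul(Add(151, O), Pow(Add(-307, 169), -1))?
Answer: Rational(-615, 23) ≈ -26.739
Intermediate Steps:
Function('o')(K, G) = Mul(G, K)
P = Rational(-123, 46) (P = Mul(Add(151, 218), Pow(Add(-307, 169), -1)) = Mul(369, Pow(-138, -1)) = Mul(369, Rational(-1, 138)) = Rational(-123, 46) ≈ -2.6739)
Mul(P, Function('o')(-2, -5)) = Mul(Rational(-123, 46), Mul(-5, -2)) = Mul(Rational(-123, 46), 10) = Rational(-615, 23)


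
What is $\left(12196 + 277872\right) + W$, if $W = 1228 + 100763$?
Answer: $392059$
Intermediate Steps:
$W = 101991$
$\left(12196 + 277872\right) + W = \left(12196 + 277872\right) + 101991 = 290068 + 101991 = 392059$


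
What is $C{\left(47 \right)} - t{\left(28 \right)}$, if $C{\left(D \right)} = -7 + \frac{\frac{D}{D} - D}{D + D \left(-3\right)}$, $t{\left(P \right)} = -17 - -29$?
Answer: $- \frac{870}{47} \approx -18.511$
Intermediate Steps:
$t{\left(P \right)} = 12$ ($t{\left(P \right)} = -17 + 29 = 12$)
$C{\left(D \right)} = -7 - \frac{1 - D}{2 D}$ ($C{\left(D \right)} = -7 + \frac{1 - D}{D - 3 D} = -7 + \frac{1 - D}{\left(-2\right) D} = -7 + \left(1 - D\right) \left(- \frac{1}{2 D}\right) = -7 - \frac{1 - D}{2 D}$)
$C{\left(47 \right)} - t{\left(28 \right)} = \frac{-1 - 611}{2 \cdot 47} - 12 = \frac{1}{2} \cdot \frac{1}{47} \left(-1 - 611\right) - 12 = \frac{1}{2} \cdot \frac{1}{47} \left(-612\right) - 12 = - \frac{306}{47} - 12 = - \frac{870}{47}$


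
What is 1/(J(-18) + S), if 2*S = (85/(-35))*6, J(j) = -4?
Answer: -7/79 ≈ -0.088608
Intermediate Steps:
S = -51/7 (S = ((85/(-35))*6)/2 = ((85*(-1/35))*6)/2 = (-17/7*6)/2 = (1/2)*(-102/7) = -51/7 ≈ -7.2857)
1/(J(-18) + S) = 1/(-4 - 51/7) = 1/(-79/7) = -7/79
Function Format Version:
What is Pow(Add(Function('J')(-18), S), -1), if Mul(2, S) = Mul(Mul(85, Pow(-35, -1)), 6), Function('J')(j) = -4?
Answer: Rational(-7, 79) ≈ -0.088608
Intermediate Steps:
S = Rational(-51, 7) (S = Mul(Rational(1, 2), Mul(Mul(85, Pow(-35, -1)), 6)) = Mul(Rational(1, 2), Mul(Mul(85, Rational(-1, 35)), 6)) = Mul(Rational(1, 2), Mul(Rational(-17, 7), 6)) = Mul(Rational(1, 2), Rational(-102, 7)) = Rational(-51, 7) ≈ -7.2857)
Pow(Add(Function('J')(-18), S), -1) = Pow(Add(-4, Rational(-51, 7)), -1) = Pow(Rational(-79, 7), -1) = Rational(-7, 79)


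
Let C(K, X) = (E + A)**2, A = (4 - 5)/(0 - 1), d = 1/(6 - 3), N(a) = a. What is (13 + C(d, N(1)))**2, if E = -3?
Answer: 289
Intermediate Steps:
d = 1/3 ≈ 0.33333
A = 1 (A = -1/(-1) = -1*(-1) = 1)
C(K, X) = 4 (C(K, X) = (-3 + 1)**2 = (-2)**2 = 4)
(13 + C(d, N(1)))**2 = (13 + 4)**2 = 17**2 = 289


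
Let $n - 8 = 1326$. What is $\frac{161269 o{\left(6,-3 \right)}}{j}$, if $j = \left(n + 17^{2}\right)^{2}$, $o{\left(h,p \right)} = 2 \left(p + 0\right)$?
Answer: $- \frac{322538}{878043} \approx -0.36734$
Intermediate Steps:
$n = 1334$ ($n = 8 + 1326 = 1334$)
$o{\left(h,p \right)} = 2 p$
$j = 2634129$ ($j = \left(1334 + 17^{2}\right)^{2} = \left(1334 + 289\right)^{2} = 1623^{2} = 2634129$)
$\frac{161269 o{\left(6,-3 \right)}}{j} = \frac{161269 \cdot 2 \left(-3\right)}{2634129} = 161269 \left(-6\right) \frac{1}{2634129} = \left(-967614\right) \frac{1}{2634129} = - \frac{322538}{878043}$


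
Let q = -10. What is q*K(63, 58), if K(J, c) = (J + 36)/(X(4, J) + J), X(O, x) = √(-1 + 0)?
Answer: -6237/397 + 99*I/397 ≈ -15.71 + 0.24937*I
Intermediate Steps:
X(O, x) = I (X(O, x) = √(-1) = I)
K(J, c) = (36 + J)/(I + J) (K(J, c) = (J + 36)/(I + J) = (36 + J)/(I + J))
q*K(63, 58) = -10*(36 + 63)/(I + 63) = -10*99/(63 + I) = -10*(63 - I)/3970*99 = -99*(63 - I)/397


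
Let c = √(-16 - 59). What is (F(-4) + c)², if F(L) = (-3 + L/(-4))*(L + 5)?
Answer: (2 - 5*I*√3)² ≈ -71.0 - 34.641*I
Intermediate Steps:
c = 5*I*√3 (c = √(-75) = 5*I*√3 ≈ 8.6602*I)
F(L) = (-3 - L/4)*(5 + L) (F(L) = (-3 + L*(-¼))*(5 + L) = (-3 - L/4)*(5 + L))
(F(-4) + c)² = ((-15 - 17/4*(-4) - ¼*(-4)²) + 5*I*√3)² = ((-15 + 17 - ¼*16) + 5*I*√3)² = ((-15 + 17 - 4) + 5*I*√3)² = (-2 + 5*I*√3)²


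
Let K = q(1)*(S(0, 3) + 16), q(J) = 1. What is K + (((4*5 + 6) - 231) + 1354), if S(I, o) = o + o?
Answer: 1171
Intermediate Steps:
S(I, o) = 2*o
K = 22 (K = 1*(2*3 + 16) = 1*(6 + 16) = 1*22 = 22)
K + (((4*5 + 6) - 231) + 1354) = 22 + (((4*5 + 6) - 231) + 1354) = 22 + (((20 + 6) - 231) + 1354) = 22 + ((26 - 231) + 1354) = 22 + (-205 + 1354) = 22 + 1149 = 1171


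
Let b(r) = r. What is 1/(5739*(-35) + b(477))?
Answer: -1/200388 ≈ -4.9903e-6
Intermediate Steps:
1/(5739*(-35) + b(477)) = 1/(5739*(-35) + 477) = 1/(-200865 + 477) = 1/(-200388) = -1/200388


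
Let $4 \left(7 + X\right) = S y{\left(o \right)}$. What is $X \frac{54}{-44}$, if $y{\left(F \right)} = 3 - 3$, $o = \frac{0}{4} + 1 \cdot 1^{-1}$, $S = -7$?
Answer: $\frac{189}{22} \approx 8.5909$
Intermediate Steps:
$o = 1$ ($o = 0 \cdot \frac{1}{4} + 1 \cdot 1 = 0 + 1 = 1$)
$y{\left(F \right)} = 0$
$X = -7$ ($X = -7 + \frac{\left(-7\right) 0}{4} = -7 + \frac{1}{4} \cdot 0 = -7 + 0 = -7$)
$X \frac{54}{-44} = - 7 \frac{54}{-44} = - 7 \cdot 54 \left(- \frac{1}{44}\right) = \left(-7\right) \left(- \frac{27}{22}\right) = \frac{189}{22}$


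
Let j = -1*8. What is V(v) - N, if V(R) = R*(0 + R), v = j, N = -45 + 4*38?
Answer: -43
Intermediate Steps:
j = -8
N = 107 (N = -45 + 152 = 107)
v = -8
V(R) = R² (V(R) = R*R = R²)
V(v) - N = (-8)² - 1*107 = 64 - 107 = -43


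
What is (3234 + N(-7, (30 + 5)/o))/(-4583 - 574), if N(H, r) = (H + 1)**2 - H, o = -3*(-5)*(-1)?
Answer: -3277/5157 ≈ -0.63545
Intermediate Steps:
o = -15 (o = 15*(-1) = -15)
N(H, r) = (1 + H)**2 - H
(3234 + N(-7, (30 + 5)/o))/(-4583 - 574) = (3234 + ((1 - 7)**2 - 1*(-7)))/(-4583 - 574) = (3234 + ((-6)**2 + 7))/(-5157) = (3234 + (36 + 7))*(-1/5157) = (3234 + 43)*(-1/5157) = 3277*(-1/5157) = -3277/5157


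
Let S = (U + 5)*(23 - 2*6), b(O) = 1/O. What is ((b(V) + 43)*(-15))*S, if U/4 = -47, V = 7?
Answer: 9118890/7 ≈ 1.3027e+6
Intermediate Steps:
U = -188 (U = 4*(-47) = -188)
S = -2013 (S = (-188 + 5)*(23 - 2*6) = -183*(23 - 12) = -183*11 = -2013)
((b(V) + 43)*(-15))*S = ((1/7 + 43)*(-15))*(-2013) = ((⅐ + 43)*(-15))*(-2013) = ((302/7)*(-15))*(-2013) = -4530/7*(-2013) = 9118890/7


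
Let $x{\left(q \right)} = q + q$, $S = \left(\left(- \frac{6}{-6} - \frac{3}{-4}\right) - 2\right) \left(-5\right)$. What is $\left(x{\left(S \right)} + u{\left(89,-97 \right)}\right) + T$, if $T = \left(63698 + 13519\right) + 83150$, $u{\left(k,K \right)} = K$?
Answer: $\frac{320545}{2} \approx 1.6027 \cdot 10^{5}$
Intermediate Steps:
$S = \frac{5}{4}$ ($S = \left(\left(\left(-6\right) \left(- \frac{1}{6}\right) - - \frac{3}{4}\right) - 2\right) \left(-5\right) = \left(\left(1 + \frac{3}{4}\right) - 2\right) \left(-5\right) = \left(\frac{7}{4} - 2\right) \left(-5\right) = \left(- \frac{1}{4}\right) \left(-5\right) = \frac{5}{4} \approx 1.25$)
$T = 160367$ ($T = 77217 + 83150 = 160367$)
$x{\left(q \right)} = 2 q$
$\left(x{\left(S \right)} + u{\left(89,-97 \right)}\right) + T = \left(2 \cdot \frac{5}{4} - 97\right) + 160367 = \left(\frac{5}{2} - 97\right) + 160367 = - \frac{189}{2} + 160367 = \frac{320545}{2}$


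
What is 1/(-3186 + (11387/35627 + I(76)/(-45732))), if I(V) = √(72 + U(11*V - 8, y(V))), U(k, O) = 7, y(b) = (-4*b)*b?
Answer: -8456703388815618395280/26940354089379128880393209 + 58046856055428*√79/26940354089379128880393209 ≈ -0.00031390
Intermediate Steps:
y(b) = -4*b²
I(V) = √79 (I(V) = √(72 + 7) = √79)
1/(-3186 + (11387/35627 + I(76)/(-45732))) = 1/(-3186 + (11387/35627 + √79/(-45732))) = 1/(-3186 + (11387*(1/35627) + √79*(-1/45732))) = 1/(-3186 + (11387/35627 - √79/45732)) = 1/(-113496235/35627 - √79/45732)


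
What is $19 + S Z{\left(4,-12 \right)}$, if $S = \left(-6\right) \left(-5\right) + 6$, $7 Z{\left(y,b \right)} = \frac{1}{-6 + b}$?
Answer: $\frac{131}{7} \approx 18.714$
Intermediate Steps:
$Z{\left(y,b \right)} = \frac{1}{7 \left(-6 + b\right)}$
$S = 36$ ($S = 30 + 6 = 36$)
$19 + S Z{\left(4,-12 \right)} = 19 + 36 \frac{1}{7 \left(-6 - 12\right)} = 19 + 36 \frac{1}{7 \left(-18\right)} = 19 + 36 \cdot \frac{1}{7} \left(- \frac{1}{18}\right) = 19 + 36 \left(- \frac{1}{126}\right) = 19 - \frac{2}{7} = \frac{131}{7}$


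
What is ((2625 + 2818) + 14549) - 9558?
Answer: 10434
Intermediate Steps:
((2625 + 2818) + 14549) - 9558 = (5443 + 14549) - 9558 = 19992 - 9558 = 10434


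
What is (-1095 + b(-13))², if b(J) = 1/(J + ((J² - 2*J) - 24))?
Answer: 29932114081/24964 ≈ 1.1990e+6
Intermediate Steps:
b(J) = 1/(-24 + J² - J) (b(J) = 1/(J + (-24 + J² - 2*J)) = 1/(-24 + J² - J))
(-1095 + b(-13))² = (-1095 + 1/(-24 + (-13)² - 1*(-13)))² = (-1095 + 1/(-24 + 169 + 13))² = (-1095 + 1/158)² = (-173009/158)² = 29932114081/24964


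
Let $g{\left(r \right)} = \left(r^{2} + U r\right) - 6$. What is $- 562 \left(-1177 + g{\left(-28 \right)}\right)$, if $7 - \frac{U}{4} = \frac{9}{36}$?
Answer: $649110$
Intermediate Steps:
$U = 27$ ($U = 28 - 4 \cdot \frac{9}{36} = 28 - 4 \cdot 9 \cdot \frac{1}{36} = 28 - 1 = 27$)
$g{\left(r \right)} = -6 + r^{2} + 27 r$ ($g{\left(r \right)} = \left(r^{2} + 27 r\right) - 6 = -6 + r^{2} + 27 r$)
$- 562 \left(-1177 + g{\left(-28 \right)}\right) = - 562 \left(-1177 + \left(-6 + \left(-28\right)^{2} + 27 \left(-28\right)\right)\right) = - 562 \left(-1177 - -22\right) = - 562 \left(-1177 + 22\right) = \left(-562\right) \left(-1155\right) = 649110$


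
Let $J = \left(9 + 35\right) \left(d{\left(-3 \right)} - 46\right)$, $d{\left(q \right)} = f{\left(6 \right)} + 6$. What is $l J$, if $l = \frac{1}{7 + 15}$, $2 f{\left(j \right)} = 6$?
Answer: $-74$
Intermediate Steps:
$f{\left(j \right)} = 3$ ($f{\left(j \right)} = \frac{1}{2} \cdot 6 = 3$)
$l = \frac{1}{22} \approx 0.045455$
$d{\left(q \right)} = 9$ ($d{\left(q \right)} = 3 + 6 = 9$)
$J = -1628$ ($J = \left(9 + 35\right) \left(9 - 46\right) = 44 \left(-37\right) = -1628$)
$l J = \frac{1}{22} \left(-1628\right) = -74$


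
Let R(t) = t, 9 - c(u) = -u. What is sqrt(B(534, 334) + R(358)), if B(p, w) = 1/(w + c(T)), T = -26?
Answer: sqrt(35975379)/317 ≈ 18.921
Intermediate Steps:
c(u) = 9 + u (c(u) = 9 - (-1)*u = 9 + u)
B(p, w) = 1/(-17 + w) (B(p, w) = 1/(w + (9 - 26)) = 1/(w - 17) = 1/(-17 + w))
sqrt(B(534, 334) + R(358)) = sqrt(1/(-17 + 334) + 358) = sqrt(1/317 + 358) = sqrt(113487/317) = sqrt(35975379)/317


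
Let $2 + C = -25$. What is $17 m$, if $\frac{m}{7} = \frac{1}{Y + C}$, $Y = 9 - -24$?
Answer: $\frac{119}{6} \approx 19.833$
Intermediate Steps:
$C = -27$ ($C = -2 - 25 = -27$)
$Y = 33$ ($Y = 9 + 24 = 33$)
$m = \frac{7}{6}$ ($m = \frac{7}{33 - 27} = \frac{7}{6} \approx 1.1667$)
$17 m = 17 \cdot \frac{7}{6} = \frac{119}{6}$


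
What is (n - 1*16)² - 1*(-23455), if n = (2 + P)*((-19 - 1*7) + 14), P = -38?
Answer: 196511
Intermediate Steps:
n = 432 (n = (2 - 38)*((-19 - 1*7) + 14) = -36*((-19 - 7) + 14) = -36*(-26 + 14) = -36*(-12) = 432)
(n - 1*16)² - 1*(-23455) = (432 - 1*16)² - 1*(-23455) = (432 - 16)² + 23455 = 416² + 23455 = 173056 + 23455 = 196511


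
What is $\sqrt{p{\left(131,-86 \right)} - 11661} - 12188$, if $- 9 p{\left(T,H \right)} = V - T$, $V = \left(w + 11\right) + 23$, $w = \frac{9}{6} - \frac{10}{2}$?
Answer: $-12188 + \frac{i \sqrt{419394}}{6} \approx -12188.0 + 107.93 i$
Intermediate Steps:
$w = - \frac{7}{2}$ ($w = 9 \cdot \frac{1}{6} - 5 = \frac{3}{2} - 5 = - \frac{7}{2} \approx -3.5$)
$V = \frac{61}{2}$ ($V = \left(- \frac{7}{2} + 11\right) + 23 = \frac{15}{2} + 23 = \frac{61}{2} \approx 30.5$)
$p{\left(T,H \right)} = - \frac{61}{18} + \frac{T}{9}$ ($p{\left(T,H \right)} = - \frac{\frac{61}{2} - T}{9} = - \frac{61}{18} + \frac{T}{9}$)
$\sqrt{p{\left(131,-86 \right)} - 11661} - 12188 = \sqrt{\left(- \frac{61}{18} + \frac{1}{9} \cdot 131\right) - 11661} - 12188 = \sqrt{\left(- \frac{61}{18} + \frac{131}{9}\right) - 11661} - 12188 = \sqrt{\frac{67}{6} - 11661} - 12188 = \sqrt{- \frac{69899}{6}} - 12188 = \frac{i \sqrt{419394}}{6} - 12188 = -12188 + \frac{i \sqrt{419394}}{6}$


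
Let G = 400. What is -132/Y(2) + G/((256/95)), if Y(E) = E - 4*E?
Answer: 2727/16 ≈ 170.44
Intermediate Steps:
Y(E) = -3*E
-132/Y(2) + G/((256/95)) = -132/((-3*2)) + 400/((256/95)) = -132/(-6) + 400/((256*(1/95))) = -132*(-⅙) + 400/(256/95) = 22 + 400*(95/256) = 22 + 2375/16 = 2727/16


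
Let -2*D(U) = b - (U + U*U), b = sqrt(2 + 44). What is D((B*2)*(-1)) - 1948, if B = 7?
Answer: -1857 - sqrt(46)/2 ≈ -1860.4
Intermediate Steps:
b = sqrt(46) ≈ 6.7823
D(U) = U/2 + U**2/2 - sqrt(46)/2 (D(U) = -(sqrt(46) - (U + U*U))/2 = -(sqrt(46) - (U + U**2))/2 = -(sqrt(46) + (-U - U**2))/2 = -(sqrt(46) - U - U**2)/2 = U/2 + U**2/2 - sqrt(46)/2)
D((B*2)*(-1)) - 1948 = (((7*2)*(-1))/2 + ((7*2)*(-1))**2/2 - sqrt(46)/2) - 1948 = ((14*(-1))/2 + (14*(-1))**2/2 - sqrt(46)/2) - 1948 = ((1/2)*(-14) + (1/2)*(-14)**2 - sqrt(46)/2) - 1948 = (-7 + (1/2)*196 - sqrt(46)/2) - 1948 = (-7 + 98 - sqrt(46)/2) - 1948 = (91 - sqrt(46)/2) - 1948 = -1857 - sqrt(46)/2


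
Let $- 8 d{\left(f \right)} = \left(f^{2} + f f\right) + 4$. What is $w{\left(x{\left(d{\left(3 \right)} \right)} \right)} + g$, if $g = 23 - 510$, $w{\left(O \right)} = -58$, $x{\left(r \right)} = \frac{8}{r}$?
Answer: $-545$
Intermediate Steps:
$d{\left(f \right)} = - \frac{1}{2} - \frac{f^{2}}{4}$ ($d{\left(f \right)} = - \frac{\left(f^{2} + f f\right) + 4}{8} = - \frac{\left(f^{2} + f^{2}\right) + 4}{8} = - \frac{2 f^{2} + 4}{8} = - \frac{4 + 2 f^{2}}{8} = - \frac{1}{2} - \frac{f^{2}}{4}$)
$g = -487$ ($g = 23 - 510 = -487$)
$w{\left(x{\left(d{\left(3 \right)} \right)} \right)} + g = -58 - 487 = -545$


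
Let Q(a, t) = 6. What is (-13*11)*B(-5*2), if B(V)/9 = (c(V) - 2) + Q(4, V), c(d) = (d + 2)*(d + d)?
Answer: -211068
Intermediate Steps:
c(d) = 2*d*(2 + d) (c(d) = (2 + d)*(2*d) = 2*d*(2 + d))
B(V) = 36 + 18*V*(2 + V) (B(V) = 9*((2*V*(2 + V) - 2) + 6) = 9*((-2 + 2*V*(2 + V)) + 6) = 9*(4 + 2*V*(2 + V)) = 36 + 18*V*(2 + V))
(-13*11)*B(-5*2) = (-13*11)*(36 + 18*(-5*2)*(2 - 5*2)) = -143*(36 + 18*(-10)*(2 - 10)) = -143*(36 + 18*(-10)*(-8)) = -143*(36 + 1440) = -143*1476 = -211068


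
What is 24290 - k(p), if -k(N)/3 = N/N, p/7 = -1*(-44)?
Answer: 24293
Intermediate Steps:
p = 308 (p = 7*(-1*(-44)) = 7*44 = 308)
k(N) = -3 (k(N) = -3*N/N = -3*1 = -3)
24290 - k(p) = 24290 - 1*(-3) = 24290 + 3 = 24293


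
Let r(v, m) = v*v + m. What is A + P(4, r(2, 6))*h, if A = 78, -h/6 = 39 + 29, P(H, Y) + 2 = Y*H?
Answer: -15426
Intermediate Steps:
r(v, m) = m + v² (r(v, m) = v² + m = m + v²)
P(H, Y) = -2 + H*Y (P(H, Y) = -2 + Y*H = -2 + H*Y)
h = -408 (h = -6*(39 + 29) = -6*68 = -408)
A + P(4, r(2, 6))*h = 78 + (-2 + 4*(6 + 2²))*(-408) = 78 + (-2 + 4*(6 + 4))*(-408) = 78 + (-2 + 4*10)*(-408) = 78 + (-2 + 40)*(-408) = 78 + 38*(-408) = 78 - 15504 = -15426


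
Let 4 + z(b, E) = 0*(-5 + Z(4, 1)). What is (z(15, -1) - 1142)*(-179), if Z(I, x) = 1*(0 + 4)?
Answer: 205134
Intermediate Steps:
Z(I, x) = 4 (Z(I, x) = 1*4 = 4)
z(b, E) = -4 (z(b, E) = -4 + 0*(-5 + 4) = -4 + 0*(-1) = -4 + 0 = -4)
(z(15, -1) - 1142)*(-179) = (-4 - 1142)*(-179) = -1146*(-179) = 205134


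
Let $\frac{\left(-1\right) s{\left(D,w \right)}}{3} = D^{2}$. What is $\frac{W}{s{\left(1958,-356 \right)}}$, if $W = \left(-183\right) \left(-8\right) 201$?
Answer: $- \frac{24522}{958441} \approx -0.025585$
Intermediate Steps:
$W = 294264$ ($W = 1464 \cdot 201 = 294264$)
$s{\left(D,w \right)} = - 3 D^{2}$
$\frac{W}{s{\left(1958,-356 \right)}} = \frac{294264}{\left(-3\right) 1958^{2}} = \frac{294264}{\left(-3\right) 3833764} = \frac{294264}{-11501292} = 294264 \left(- \frac{1}{11501292}\right) = - \frac{24522}{958441}$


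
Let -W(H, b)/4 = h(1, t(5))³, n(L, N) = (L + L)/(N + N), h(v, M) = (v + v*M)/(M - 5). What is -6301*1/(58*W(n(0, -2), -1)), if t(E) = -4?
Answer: 170127/232 ≈ 733.31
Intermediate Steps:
h(v, M) = (v + M*v)/(-5 + M)
n(L, N) = L/N (n(L, N) = (2*L)/((2*N)) = (2*L)*(1/(2*N)) = L/N)
W(H, b) = -4/27 (W(H, b) = -4*(1 - 4)³/(-5 - 4)³ = -4*(1*(-3)/(-9))³ = -4*(1*(-⅑)*(-3))³ = -4*(⅓)³ = -4*1/27 = -4/27)
-6301*1/(58*W(n(0, -2), -1)) = -6301/(58*(-4/27)) = -6301/(-232/27) = -6301*(-27/232) = 170127/232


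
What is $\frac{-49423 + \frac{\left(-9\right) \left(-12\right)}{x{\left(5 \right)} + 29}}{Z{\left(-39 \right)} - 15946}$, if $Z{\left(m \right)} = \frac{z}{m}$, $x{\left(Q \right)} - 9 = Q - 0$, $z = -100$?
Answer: $\frac{82878159}{26737142} \approx 3.0997$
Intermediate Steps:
$x{\left(Q \right)} = 9 + Q$ ($x{\left(Q \right)} = 9 + \left(Q - 0\right) = 9 + \left(Q + 0\right) = 9 + Q$)
$Z{\left(m \right)} = - \frac{100}{m}$
$\frac{-49423 + \frac{\left(-9\right) \left(-12\right)}{x{\left(5 \right)} + 29}}{Z{\left(-39 \right)} - 15946} = \frac{-49423 + \frac{\left(-9\right) \left(-12\right)}{\left(9 + 5\right) + 29}}{- \frac{100}{-39} - 15946} = \frac{-49423 + \frac{108}{14 + 29}}{\left(-100\right) \left(- \frac{1}{39}\right) - 15946} = \frac{-49423 + \frac{108}{43}}{\frac{100}{39} - 15946} = \frac{-49423 + 108 \cdot \frac{1}{43}}{- \frac{621794}{39}} = \left(-49423 + \frac{108}{43}\right) \left(- \frac{39}{621794}\right) = \left(- \frac{2125081}{43}\right) \left(- \frac{39}{621794}\right) = \frac{82878159}{26737142}$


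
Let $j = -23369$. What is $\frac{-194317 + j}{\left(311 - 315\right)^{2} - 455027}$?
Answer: $\frac{217686}{455011} \approx 0.47842$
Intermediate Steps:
$\frac{-194317 + j}{\left(311 - 315\right)^{2} - 455027} = \frac{-194317 - 23369}{\left(311 - 315\right)^{2} - 455027} = - \frac{217686}{\left(-4\right)^{2} - 455027} = - \frac{217686}{16 - 455027} = - \frac{217686}{-455011} = \left(-217686\right) \left(- \frac{1}{455011}\right) = \frac{217686}{455011}$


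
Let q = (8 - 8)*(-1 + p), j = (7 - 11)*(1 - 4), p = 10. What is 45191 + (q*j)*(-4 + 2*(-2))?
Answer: 45191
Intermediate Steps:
j = 12 (j = -4*(-3) = 12)
q = 0 (q = (8 - 8)*(-1 + 10) = 0*9 = 0)
45191 + (q*j)*(-4 + 2*(-2)) = 45191 + (0*12)*(-4 + 2*(-2)) = 45191 + 0*(-4 - 4) = 45191 + 0*(-8) = 45191 + 0 = 45191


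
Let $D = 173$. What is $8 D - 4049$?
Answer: $-2665$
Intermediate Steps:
$8 D - 4049 = 8 \cdot 173 - 4049 = 1384 - 4049 = -2665$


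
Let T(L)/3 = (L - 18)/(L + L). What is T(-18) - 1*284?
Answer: -281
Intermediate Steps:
T(L) = 3*(-18 + L)/(2*L) (T(L) = 3*((L - 18)/(L + L)) = 3*((-18 + L)/((2*L))) = 3*((-18 + L)*(1/(2*L))) = 3*((-18 + L)/(2*L)) = 3*(-18 + L)/(2*L))
T(-18) - 1*284 = (3/2 - 27/(-18)) - 1*284 = (3/2 - 27*(-1/18)) - 284 = (3/2 + 3/2) - 284 = 3 - 284 = -281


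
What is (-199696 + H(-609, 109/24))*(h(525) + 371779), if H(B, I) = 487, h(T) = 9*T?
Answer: -75002985336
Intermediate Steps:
(-199696 + H(-609, 109/24))*(h(525) + 371779) = (-199696 + 487)*(9*525 + 371779) = -199209*(4725 + 371779) = -199209*376504 = -75002985336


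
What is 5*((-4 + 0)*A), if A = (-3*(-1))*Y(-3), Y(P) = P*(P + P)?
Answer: -1080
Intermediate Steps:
Y(P) = 2*P**2 (Y(P) = P*(2*P) = 2*P**2)
A = 54 (A = (-3*(-1))*(2*(-3)**2) = 3*(2*9) = 3*18 = 54)
5*((-4 + 0)*A) = 5*((-4 + 0)*54) = 5*(-4*54) = 5*(-216) = -1080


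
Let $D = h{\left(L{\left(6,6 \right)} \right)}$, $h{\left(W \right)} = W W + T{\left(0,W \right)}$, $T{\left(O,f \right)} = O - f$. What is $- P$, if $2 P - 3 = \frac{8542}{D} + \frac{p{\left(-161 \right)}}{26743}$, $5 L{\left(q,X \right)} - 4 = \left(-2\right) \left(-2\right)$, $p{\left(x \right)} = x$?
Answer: $- \frac{2856444641}{641832} \approx -4450.5$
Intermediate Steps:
$L{\left(q,X \right)} = \frac{8}{5}$ ($L{\left(q,X \right)} = \frac{4}{5} + \frac{\left(-2\right) \left(-2\right)}{5} = \frac{4}{5} + \frac{1}{5} \cdot 4 = \frac{4}{5} + \frac{4}{5} = \frac{8}{5}$)
$h{\left(W \right)} = W^{2} - W$ ($h{\left(W \right)} = W W + \left(0 - W\right) = W^{2} - W$)
$D = \frac{24}{25}$ ($D = \frac{8 \left(-1 + \frac{8}{5}\right)}{5} = \frac{8}{5} \cdot \frac{3}{5} = \frac{24}{25} \approx 0.96$)
$P = \frac{2856444641}{641832}$ ($P = \frac{3}{2} + \frac{\frac{8542}{\frac{24}{25}} - \frac{161}{26743}}{2} = \frac{3}{2} + \frac{8542 \cdot \frac{25}{24} - \frac{161}{26743}}{2} = \frac{3}{2} + \frac{\frac{106775}{12} - \frac{161}{26743}}{2} = \frac{3}{2} + \frac{1}{2} \cdot \frac{2855481893}{320916} = \frac{3}{2} + \frac{2855481893}{641832} = \frac{2856444641}{641832} \approx 4450.5$)
$- P = \left(-1\right) \frac{2856444641}{641832} = - \frac{2856444641}{641832}$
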